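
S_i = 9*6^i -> [9, 54, 324, 1944, 11664]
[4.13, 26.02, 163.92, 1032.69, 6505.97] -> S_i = 4.13*6.30^i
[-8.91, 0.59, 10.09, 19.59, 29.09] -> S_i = -8.91 + 9.50*i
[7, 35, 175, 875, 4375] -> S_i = 7*5^i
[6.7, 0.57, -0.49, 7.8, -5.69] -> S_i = Random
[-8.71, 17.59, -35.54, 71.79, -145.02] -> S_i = -8.71*(-2.02)^i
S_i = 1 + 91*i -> [1, 92, 183, 274, 365]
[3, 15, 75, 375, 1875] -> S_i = 3*5^i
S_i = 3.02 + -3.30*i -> [3.02, -0.28, -3.58, -6.88, -10.18]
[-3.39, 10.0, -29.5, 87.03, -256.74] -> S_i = -3.39*(-2.95)^i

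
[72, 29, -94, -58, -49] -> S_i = Random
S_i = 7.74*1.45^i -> [7.74, 11.22, 16.27, 23.6, 34.21]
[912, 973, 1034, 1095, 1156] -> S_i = 912 + 61*i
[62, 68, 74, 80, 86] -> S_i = 62 + 6*i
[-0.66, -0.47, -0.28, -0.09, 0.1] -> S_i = -0.66 + 0.19*i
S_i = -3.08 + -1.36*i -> [-3.08, -4.44, -5.8, -7.16, -8.52]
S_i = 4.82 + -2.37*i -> [4.82, 2.45, 0.08, -2.29, -4.66]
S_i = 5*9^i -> [5, 45, 405, 3645, 32805]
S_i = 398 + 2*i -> [398, 400, 402, 404, 406]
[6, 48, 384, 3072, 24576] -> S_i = 6*8^i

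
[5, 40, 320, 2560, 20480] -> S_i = 5*8^i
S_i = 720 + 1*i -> [720, 721, 722, 723, 724]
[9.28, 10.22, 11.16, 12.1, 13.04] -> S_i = 9.28 + 0.94*i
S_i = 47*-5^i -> [47, -235, 1175, -5875, 29375]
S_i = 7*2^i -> [7, 14, 28, 56, 112]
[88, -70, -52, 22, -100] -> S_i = Random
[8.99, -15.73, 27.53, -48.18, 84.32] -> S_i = 8.99*(-1.75)^i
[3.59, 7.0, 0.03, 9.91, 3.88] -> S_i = Random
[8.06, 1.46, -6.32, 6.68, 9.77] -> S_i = Random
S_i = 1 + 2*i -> [1, 3, 5, 7, 9]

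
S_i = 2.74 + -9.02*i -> [2.74, -6.28, -15.3, -24.32, -33.34]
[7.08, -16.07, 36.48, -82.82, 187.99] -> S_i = 7.08*(-2.27)^i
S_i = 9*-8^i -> [9, -72, 576, -4608, 36864]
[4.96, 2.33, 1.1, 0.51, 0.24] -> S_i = 4.96*0.47^i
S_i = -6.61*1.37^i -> [-6.61, -9.06, -12.41, -17.0, -23.29]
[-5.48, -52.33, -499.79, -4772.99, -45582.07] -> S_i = -5.48*9.55^i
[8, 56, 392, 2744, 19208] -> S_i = 8*7^i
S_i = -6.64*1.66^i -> [-6.64, -11.02, -18.3, -30.37, -50.42]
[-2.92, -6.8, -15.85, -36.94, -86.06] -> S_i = -2.92*2.33^i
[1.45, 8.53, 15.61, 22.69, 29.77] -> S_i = 1.45 + 7.08*i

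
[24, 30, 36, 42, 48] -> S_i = 24 + 6*i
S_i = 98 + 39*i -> [98, 137, 176, 215, 254]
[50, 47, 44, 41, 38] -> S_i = 50 + -3*i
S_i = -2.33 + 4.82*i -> [-2.33, 2.49, 7.31, 12.13, 16.95]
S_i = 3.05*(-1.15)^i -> [3.05, -3.51, 4.03, -4.64, 5.33]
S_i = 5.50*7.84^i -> [5.5, 43.12, 338.06, 2650.4, 20779.11]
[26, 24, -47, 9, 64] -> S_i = Random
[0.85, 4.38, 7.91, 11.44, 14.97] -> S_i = 0.85 + 3.53*i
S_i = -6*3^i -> [-6, -18, -54, -162, -486]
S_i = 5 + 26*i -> [5, 31, 57, 83, 109]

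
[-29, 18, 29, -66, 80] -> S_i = Random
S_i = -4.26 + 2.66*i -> [-4.26, -1.6, 1.06, 3.72, 6.38]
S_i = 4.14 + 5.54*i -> [4.14, 9.68, 15.22, 20.76, 26.3]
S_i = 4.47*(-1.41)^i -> [4.47, -6.3, 8.89, -12.53, 17.67]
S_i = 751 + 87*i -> [751, 838, 925, 1012, 1099]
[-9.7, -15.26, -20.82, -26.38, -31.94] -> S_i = -9.70 + -5.56*i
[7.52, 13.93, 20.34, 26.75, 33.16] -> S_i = 7.52 + 6.41*i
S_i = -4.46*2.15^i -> [-4.46, -9.59, -20.62, -44.33, -95.3]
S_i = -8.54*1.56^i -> [-8.54, -13.32, -20.78, -32.42, -50.58]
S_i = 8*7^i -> [8, 56, 392, 2744, 19208]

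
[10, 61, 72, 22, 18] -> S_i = Random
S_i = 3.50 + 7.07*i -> [3.5, 10.57, 17.64, 24.71, 31.78]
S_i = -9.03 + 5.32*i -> [-9.03, -3.71, 1.61, 6.93, 12.25]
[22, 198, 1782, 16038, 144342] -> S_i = 22*9^i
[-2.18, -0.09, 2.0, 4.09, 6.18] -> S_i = -2.18 + 2.09*i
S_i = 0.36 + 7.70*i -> [0.36, 8.06, 15.76, 23.46, 31.16]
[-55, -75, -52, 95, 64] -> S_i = Random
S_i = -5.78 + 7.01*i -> [-5.78, 1.23, 8.24, 15.25, 22.26]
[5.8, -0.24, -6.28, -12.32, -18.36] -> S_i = 5.80 + -6.04*i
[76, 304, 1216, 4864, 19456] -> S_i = 76*4^i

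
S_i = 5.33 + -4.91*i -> [5.33, 0.42, -4.49, -9.4, -14.31]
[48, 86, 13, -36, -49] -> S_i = Random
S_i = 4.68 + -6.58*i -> [4.68, -1.9, -8.48, -15.06, -21.64]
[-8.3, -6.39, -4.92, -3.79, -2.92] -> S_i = -8.30*0.77^i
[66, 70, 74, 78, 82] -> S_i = 66 + 4*i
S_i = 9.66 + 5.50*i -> [9.66, 15.16, 20.66, 26.16, 31.66]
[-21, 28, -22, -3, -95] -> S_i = Random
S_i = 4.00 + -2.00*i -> [4.0, 2.0, 0.0, -2.0, -4.0]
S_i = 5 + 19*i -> [5, 24, 43, 62, 81]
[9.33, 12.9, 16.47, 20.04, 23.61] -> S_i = 9.33 + 3.57*i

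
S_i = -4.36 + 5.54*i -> [-4.36, 1.18, 6.72, 12.26, 17.8]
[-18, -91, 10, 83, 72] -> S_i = Random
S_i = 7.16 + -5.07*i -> [7.16, 2.09, -2.98, -8.05, -13.12]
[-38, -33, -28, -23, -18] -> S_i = -38 + 5*i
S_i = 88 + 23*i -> [88, 111, 134, 157, 180]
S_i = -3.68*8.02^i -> [-3.68, -29.51, -236.7, -1898.33, -15224.58]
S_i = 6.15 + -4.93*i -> [6.15, 1.22, -3.71, -8.64, -13.57]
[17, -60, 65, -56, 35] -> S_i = Random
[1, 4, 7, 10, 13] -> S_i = 1 + 3*i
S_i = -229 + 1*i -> [-229, -228, -227, -226, -225]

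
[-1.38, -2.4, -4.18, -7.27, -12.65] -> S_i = -1.38*1.74^i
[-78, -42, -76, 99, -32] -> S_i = Random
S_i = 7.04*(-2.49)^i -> [7.04, -17.53, 43.65, -108.69, 270.63]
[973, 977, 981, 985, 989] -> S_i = 973 + 4*i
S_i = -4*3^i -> [-4, -12, -36, -108, -324]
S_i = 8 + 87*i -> [8, 95, 182, 269, 356]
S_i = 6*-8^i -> [6, -48, 384, -3072, 24576]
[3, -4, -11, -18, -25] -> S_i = 3 + -7*i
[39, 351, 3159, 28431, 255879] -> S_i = 39*9^i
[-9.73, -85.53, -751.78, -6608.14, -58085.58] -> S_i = -9.73*8.79^i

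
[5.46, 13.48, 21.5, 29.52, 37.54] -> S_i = 5.46 + 8.02*i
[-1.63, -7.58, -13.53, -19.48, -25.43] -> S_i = -1.63 + -5.95*i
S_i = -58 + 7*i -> [-58, -51, -44, -37, -30]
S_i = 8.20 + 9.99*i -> [8.2, 18.19, 28.18, 38.17, 48.16]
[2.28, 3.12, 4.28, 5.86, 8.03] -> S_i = 2.28*1.37^i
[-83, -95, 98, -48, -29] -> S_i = Random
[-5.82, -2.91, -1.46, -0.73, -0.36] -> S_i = -5.82*0.50^i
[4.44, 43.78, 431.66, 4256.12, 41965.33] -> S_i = 4.44*9.86^i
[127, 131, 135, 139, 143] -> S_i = 127 + 4*i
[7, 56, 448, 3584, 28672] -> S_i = 7*8^i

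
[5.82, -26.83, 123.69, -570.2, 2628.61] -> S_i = 5.82*(-4.61)^i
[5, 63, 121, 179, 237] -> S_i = 5 + 58*i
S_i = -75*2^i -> [-75, -150, -300, -600, -1200]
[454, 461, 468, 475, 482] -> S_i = 454 + 7*i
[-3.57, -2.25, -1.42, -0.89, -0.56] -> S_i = -3.57*0.63^i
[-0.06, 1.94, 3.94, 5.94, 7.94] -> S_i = -0.06 + 2.00*i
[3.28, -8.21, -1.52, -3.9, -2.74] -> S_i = Random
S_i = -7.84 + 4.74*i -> [-7.84, -3.1, 1.64, 6.38, 11.12]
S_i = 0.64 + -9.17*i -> [0.64, -8.53, -17.7, -26.87, -36.04]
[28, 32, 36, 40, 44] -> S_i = 28 + 4*i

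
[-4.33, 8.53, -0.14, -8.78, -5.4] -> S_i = Random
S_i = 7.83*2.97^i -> [7.83, 23.26, 69.07, 205.13, 609.24]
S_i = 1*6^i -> [1, 6, 36, 216, 1296]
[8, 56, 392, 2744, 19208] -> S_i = 8*7^i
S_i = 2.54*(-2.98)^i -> [2.54, -7.57, 22.56, -67.22, 200.31]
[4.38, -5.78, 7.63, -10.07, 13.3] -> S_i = 4.38*(-1.32)^i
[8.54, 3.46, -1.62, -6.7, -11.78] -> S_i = 8.54 + -5.08*i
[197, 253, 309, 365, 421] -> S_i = 197 + 56*i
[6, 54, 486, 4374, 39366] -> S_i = 6*9^i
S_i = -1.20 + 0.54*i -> [-1.2, -0.66, -0.12, 0.42, 0.96]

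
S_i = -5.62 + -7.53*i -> [-5.62, -13.15, -20.68, -28.21, -35.74]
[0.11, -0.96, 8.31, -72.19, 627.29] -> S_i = 0.11*(-8.69)^i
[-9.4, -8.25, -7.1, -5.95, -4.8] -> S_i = -9.40 + 1.15*i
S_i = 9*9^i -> [9, 81, 729, 6561, 59049]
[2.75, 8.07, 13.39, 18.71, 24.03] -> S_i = 2.75 + 5.32*i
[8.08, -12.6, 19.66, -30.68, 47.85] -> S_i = 8.08*(-1.56)^i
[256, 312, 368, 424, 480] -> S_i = 256 + 56*i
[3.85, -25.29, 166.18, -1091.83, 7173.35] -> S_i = 3.85*(-6.57)^i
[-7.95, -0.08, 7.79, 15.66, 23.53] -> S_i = -7.95 + 7.87*i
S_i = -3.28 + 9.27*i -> [-3.28, 5.99, 15.26, 24.53, 33.8]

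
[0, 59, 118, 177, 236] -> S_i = 0 + 59*i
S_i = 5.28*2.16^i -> [5.28, 11.4, 24.63, 53.21, 114.93]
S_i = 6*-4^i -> [6, -24, 96, -384, 1536]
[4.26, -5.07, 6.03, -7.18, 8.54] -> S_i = 4.26*(-1.19)^i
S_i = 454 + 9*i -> [454, 463, 472, 481, 490]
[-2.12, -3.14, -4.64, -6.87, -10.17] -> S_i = -2.12*1.48^i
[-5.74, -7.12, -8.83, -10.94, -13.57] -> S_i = -5.74*1.24^i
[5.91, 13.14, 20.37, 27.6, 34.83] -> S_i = 5.91 + 7.23*i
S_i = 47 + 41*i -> [47, 88, 129, 170, 211]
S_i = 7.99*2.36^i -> [7.99, 18.86, 44.5, 105.02, 247.85]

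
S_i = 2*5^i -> [2, 10, 50, 250, 1250]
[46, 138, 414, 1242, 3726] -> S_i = 46*3^i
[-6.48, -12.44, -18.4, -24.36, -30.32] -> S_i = -6.48 + -5.96*i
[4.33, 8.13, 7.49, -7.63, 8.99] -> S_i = Random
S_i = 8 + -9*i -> [8, -1, -10, -19, -28]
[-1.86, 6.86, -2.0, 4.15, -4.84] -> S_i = Random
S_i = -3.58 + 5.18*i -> [-3.58, 1.6, 6.78, 11.96, 17.14]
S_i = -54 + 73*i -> [-54, 19, 92, 165, 238]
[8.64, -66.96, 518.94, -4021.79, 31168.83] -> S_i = 8.64*(-7.75)^i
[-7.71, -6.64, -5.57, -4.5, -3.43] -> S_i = -7.71 + 1.07*i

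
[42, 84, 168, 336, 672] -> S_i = 42*2^i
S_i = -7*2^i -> [-7, -14, -28, -56, -112]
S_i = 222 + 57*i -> [222, 279, 336, 393, 450]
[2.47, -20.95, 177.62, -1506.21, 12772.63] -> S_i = 2.47*(-8.48)^i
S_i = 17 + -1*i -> [17, 16, 15, 14, 13]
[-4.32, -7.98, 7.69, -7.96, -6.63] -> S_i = Random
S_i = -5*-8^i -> [-5, 40, -320, 2560, -20480]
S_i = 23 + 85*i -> [23, 108, 193, 278, 363]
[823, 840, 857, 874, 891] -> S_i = 823 + 17*i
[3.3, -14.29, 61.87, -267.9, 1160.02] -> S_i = 3.30*(-4.33)^i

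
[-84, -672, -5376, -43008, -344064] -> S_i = -84*8^i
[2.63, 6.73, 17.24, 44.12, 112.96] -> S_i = 2.63*2.56^i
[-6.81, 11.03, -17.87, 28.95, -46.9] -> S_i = -6.81*(-1.62)^i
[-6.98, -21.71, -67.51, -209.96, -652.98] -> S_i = -6.98*3.11^i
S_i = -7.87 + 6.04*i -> [-7.87, -1.83, 4.21, 10.25, 16.29]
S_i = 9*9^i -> [9, 81, 729, 6561, 59049]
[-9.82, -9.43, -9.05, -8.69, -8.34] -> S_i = -9.82*0.96^i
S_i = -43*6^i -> [-43, -258, -1548, -9288, -55728]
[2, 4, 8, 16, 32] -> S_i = 2*2^i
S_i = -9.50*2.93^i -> [-9.5, -27.84, -81.56, -238.96, -700.15]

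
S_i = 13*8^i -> [13, 104, 832, 6656, 53248]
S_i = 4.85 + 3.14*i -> [4.85, 7.99, 11.13, 14.27, 17.41]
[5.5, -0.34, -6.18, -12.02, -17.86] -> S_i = 5.50 + -5.84*i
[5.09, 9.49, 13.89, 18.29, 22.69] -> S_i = 5.09 + 4.40*i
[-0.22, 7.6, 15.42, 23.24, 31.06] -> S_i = -0.22 + 7.82*i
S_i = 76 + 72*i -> [76, 148, 220, 292, 364]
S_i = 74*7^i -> [74, 518, 3626, 25382, 177674]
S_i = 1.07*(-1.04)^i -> [1.07, -1.11, 1.16, -1.2, 1.25]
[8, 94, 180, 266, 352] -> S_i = 8 + 86*i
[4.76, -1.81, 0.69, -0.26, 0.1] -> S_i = 4.76*(-0.38)^i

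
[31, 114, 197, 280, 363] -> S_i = 31 + 83*i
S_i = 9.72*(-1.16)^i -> [9.72, -11.28, 13.08, -15.17, 17.6]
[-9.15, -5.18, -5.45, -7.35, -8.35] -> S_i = Random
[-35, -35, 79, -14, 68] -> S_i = Random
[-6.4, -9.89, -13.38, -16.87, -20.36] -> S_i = -6.40 + -3.49*i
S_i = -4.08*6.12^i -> [-4.08, -24.97, -152.81, -935.22, -5723.55]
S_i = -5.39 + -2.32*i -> [-5.39, -7.71, -10.03, -12.35, -14.67]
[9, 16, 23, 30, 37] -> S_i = 9 + 7*i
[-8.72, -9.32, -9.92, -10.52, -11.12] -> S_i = -8.72 + -0.60*i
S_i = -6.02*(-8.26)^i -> [-6.02, 49.73, -410.73, 3392.63, -28023.13]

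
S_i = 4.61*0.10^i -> [4.61, 0.46, 0.05, 0.0, 0.0]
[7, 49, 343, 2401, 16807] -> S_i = 7*7^i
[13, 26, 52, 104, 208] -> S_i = 13*2^i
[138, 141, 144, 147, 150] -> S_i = 138 + 3*i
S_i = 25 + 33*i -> [25, 58, 91, 124, 157]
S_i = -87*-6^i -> [-87, 522, -3132, 18792, -112752]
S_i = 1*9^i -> [1, 9, 81, 729, 6561]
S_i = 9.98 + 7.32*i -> [9.98, 17.3, 24.62, 31.94, 39.26]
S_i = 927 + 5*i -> [927, 932, 937, 942, 947]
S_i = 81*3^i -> [81, 243, 729, 2187, 6561]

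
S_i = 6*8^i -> [6, 48, 384, 3072, 24576]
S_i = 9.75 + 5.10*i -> [9.75, 14.85, 19.95, 25.05, 30.15]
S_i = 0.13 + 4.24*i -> [0.13, 4.37, 8.61, 12.85, 17.09]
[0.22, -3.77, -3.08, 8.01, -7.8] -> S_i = Random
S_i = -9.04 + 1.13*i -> [-9.04, -7.91, -6.78, -5.65, -4.52]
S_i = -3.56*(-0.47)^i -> [-3.56, 1.67, -0.79, 0.37, -0.17]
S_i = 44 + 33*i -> [44, 77, 110, 143, 176]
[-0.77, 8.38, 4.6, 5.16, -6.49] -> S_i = Random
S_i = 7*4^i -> [7, 28, 112, 448, 1792]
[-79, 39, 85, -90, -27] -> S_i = Random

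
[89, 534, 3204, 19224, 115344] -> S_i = 89*6^i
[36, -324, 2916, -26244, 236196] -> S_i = 36*-9^i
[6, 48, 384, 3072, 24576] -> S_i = 6*8^i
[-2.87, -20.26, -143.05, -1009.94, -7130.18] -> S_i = -2.87*7.06^i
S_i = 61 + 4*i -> [61, 65, 69, 73, 77]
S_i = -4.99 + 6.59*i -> [-4.99, 1.6, 8.19, 14.78, 21.37]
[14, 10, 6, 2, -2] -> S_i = 14 + -4*i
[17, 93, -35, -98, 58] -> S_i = Random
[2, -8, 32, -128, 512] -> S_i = 2*-4^i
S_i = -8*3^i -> [-8, -24, -72, -216, -648]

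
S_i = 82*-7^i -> [82, -574, 4018, -28126, 196882]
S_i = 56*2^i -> [56, 112, 224, 448, 896]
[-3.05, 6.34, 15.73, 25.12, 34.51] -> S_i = -3.05 + 9.39*i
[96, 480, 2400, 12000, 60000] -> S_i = 96*5^i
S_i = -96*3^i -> [-96, -288, -864, -2592, -7776]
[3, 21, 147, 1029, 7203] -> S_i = 3*7^i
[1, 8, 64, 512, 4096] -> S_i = 1*8^i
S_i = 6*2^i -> [6, 12, 24, 48, 96]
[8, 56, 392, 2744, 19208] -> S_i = 8*7^i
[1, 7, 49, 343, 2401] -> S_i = 1*7^i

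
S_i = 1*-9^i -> [1, -9, 81, -729, 6561]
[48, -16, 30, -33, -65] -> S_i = Random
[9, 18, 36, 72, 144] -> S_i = 9*2^i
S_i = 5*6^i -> [5, 30, 180, 1080, 6480]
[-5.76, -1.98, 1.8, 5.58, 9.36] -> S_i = -5.76 + 3.78*i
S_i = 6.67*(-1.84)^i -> [6.67, -12.27, 22.58, -41.55, 76.45]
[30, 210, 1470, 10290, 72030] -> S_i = 30*7^i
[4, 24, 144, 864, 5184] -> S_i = 4*6^i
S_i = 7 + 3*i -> [7, 10, 13, 16, 19]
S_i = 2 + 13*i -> [2, 15, 28, 41, 54]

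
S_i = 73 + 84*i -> [73, 157, 241, 325, 409]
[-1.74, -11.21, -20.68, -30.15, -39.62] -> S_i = -1.74 + -9.47*i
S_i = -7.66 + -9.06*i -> [-7.66, -16.72, -25.78, -34.84, -43.9]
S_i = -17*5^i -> [-17, -85, -425, -2125, -10625]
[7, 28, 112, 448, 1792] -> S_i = 7*4^i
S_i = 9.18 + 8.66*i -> [9.18, 17.84, 26.5, 35.16, 43.82]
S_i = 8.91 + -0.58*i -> [8.91, 8.33, 7.75, 7.17, 6.59]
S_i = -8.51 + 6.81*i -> [-8.51, -1.7, 5.11, 11.92, 18.73]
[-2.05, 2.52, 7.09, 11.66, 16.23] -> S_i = -2.05 + 4.57*i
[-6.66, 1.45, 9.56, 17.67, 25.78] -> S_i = -6.66 + 8.11*i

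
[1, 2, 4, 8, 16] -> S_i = 1*2^i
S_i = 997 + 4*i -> [997, 1001, 1005, 1009, 1013]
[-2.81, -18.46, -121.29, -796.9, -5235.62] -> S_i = -2.81*6.57^i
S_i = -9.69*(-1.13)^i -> [-9.69, 10.95, -12.37, 13.98, -15.8]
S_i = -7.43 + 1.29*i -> [-7.43, -6.14, -4.85, -3.56, -2.27]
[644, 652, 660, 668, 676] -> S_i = 644 + 8*i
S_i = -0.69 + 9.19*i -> [-0.69, 8.5, 17.69, 26.88, 36.07]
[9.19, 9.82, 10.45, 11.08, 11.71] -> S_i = 9.19 + 0.63*i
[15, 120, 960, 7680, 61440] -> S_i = 15*8^i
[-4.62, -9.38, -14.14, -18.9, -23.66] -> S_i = -4.62 + -4.76*i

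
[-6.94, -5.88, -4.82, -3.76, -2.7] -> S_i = -6.94 + 1.06*i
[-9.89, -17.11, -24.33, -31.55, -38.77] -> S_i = -9.89 + -7.22*i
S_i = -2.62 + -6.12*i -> [-2.62, -8.74, -14.86, -20.98, -27.1]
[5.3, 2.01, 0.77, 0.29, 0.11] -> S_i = 5.30*0.38^i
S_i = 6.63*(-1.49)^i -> [6.63, -9.88, 14.72, -21.93, 32.68]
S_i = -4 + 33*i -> [-4, 29, 62, 95, 128]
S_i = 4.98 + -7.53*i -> [4.98, -2.55, -10.08, -17.61, -25.14]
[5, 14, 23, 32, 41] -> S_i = 5 + 9*i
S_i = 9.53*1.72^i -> [9.53, 16.39, 28.19, 48.49, 83.41]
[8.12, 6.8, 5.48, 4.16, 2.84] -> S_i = 8.12 + -1.32*i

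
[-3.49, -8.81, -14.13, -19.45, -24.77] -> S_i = -3.49 + -5.32*i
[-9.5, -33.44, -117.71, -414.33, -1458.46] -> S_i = -9.50*3.52^i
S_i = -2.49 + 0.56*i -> [-2.49, -1.93, -1.37, -0.81, -0.25]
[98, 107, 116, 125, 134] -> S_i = 98 + 9*i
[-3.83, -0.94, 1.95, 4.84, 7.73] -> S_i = -3.83 + 2.89*i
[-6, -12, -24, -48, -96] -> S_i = -6*2^i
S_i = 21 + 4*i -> [21, 25, 29, 33, 37]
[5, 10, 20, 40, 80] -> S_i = 5*2^i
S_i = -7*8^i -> [-7, -56, -448, -3584, -28672]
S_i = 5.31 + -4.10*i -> [5.31, 1.21, -2.89, -6.99, -11.09]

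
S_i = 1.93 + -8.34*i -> [1.93, -6.41, -14.75, -23.09, -31.43]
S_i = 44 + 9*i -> [44, 53, 62, 71, 80]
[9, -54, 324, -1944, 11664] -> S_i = 9*-6^i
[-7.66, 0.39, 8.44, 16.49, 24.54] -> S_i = -7.66 + 8.05*i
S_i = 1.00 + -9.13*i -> [1.0, -8.13, -17.26, -26.39, -35.52]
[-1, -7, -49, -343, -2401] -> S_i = -1*7^i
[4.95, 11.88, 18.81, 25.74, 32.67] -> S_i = 4.95 + 6.93*i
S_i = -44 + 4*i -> [-44, -40, -36, -32, -28]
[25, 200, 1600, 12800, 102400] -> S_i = 25*8^i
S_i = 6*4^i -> [6, 24, 96, 384, 1536]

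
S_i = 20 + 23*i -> [20, 43, 66, 89, 112]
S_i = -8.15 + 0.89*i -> [-8.15, -7.26, -6.37, -5.48, -4.59]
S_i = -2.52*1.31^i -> [-2.52, -3.3, -4.32, -5.67, -7.42]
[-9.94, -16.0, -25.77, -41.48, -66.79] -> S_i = -9.94*1.61^i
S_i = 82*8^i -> [82, 656, 5248, 41984, 335872]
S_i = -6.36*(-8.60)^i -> [-6.36, 54.7, -470.39, 4045.32, -34789.72]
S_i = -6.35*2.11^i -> [-6.35, -13.4, -28.27, -59.65, -125.86]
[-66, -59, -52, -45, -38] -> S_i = -66 + 7*i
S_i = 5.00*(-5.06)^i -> [5.0, -25.3, 128.02, -647.77, 3277.72]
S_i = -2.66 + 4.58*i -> [-2.66, 1.92, 6.5, 11.08, 15.66]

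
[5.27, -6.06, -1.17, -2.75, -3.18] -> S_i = Random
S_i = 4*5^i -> [4, 20, 100, 500, 2500]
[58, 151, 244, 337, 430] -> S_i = 58 + 93*i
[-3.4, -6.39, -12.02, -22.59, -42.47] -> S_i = -3.40*1.88^i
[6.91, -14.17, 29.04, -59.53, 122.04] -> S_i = 6.91*(-2.05)^i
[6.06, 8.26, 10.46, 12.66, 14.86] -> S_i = 6.06 + 2.20*i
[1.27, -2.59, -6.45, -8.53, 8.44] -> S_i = Random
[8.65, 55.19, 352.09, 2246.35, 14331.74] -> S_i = 8.65*6.38^i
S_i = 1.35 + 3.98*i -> [1.35, 5.33, 9.31, 13.29, 17.27]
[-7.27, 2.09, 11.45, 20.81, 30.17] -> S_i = -7.27 + 9.36*i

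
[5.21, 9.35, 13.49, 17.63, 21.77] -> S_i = 5.21 + 4.14*i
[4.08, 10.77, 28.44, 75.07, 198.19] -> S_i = 4.08*2.64^i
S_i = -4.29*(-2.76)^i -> [-4.29, 11.84, -32.68, 90.2, -248.94]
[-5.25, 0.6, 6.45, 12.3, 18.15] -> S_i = -5.25 + 5.85*i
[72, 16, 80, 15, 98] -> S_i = Random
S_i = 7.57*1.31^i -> [7.57, 9.92, 12.99, 17.02, 22.29]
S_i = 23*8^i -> [23, 184, 1472, 11776, 94208]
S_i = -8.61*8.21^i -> [-8.61, -70.69, -580.35, -4764.67, -39117.92]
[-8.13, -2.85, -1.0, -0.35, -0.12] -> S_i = -8.13*0.35^i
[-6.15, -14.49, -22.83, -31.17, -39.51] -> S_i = -6.15 + -8.34*i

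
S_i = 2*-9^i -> [2, -18, 162, -1458, 13122]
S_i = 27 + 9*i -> [27, 36, 45, 54, 63]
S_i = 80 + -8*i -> [80, 72, 64, 56, 48]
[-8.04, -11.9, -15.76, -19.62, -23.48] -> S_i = -8.04 + -3.86*i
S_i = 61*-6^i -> [61, -366, 2196, -13176, 79056]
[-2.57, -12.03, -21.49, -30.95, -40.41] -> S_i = -2.57 + -9.46*i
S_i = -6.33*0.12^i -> [-6.33, -0.76, -0.09, -0.01, -0.0]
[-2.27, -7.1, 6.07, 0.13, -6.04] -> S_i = Random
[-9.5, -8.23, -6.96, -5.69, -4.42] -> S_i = -9.50 + 1.27*i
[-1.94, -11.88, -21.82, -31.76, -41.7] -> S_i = -1.94 + -9.94*i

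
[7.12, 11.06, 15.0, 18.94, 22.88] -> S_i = 7.12 + 3.94*i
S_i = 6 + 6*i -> [6, 12, 18, 24, 30]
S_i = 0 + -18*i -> [0, -18, -36, -54, -72]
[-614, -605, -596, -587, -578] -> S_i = -614 + 9*i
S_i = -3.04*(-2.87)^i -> [-3.04, 8.72, -25.04, 71.87, -206.25]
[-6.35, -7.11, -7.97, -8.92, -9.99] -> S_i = -6.35*1.12^i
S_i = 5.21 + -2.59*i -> [5.21, 2.62, 0.03, -2.56, -5.15]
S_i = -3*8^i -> [-3, -24, -192, -1536, -12288]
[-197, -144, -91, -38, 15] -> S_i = -197 + 53*i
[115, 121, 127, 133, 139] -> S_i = 115 + 6*i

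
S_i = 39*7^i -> [39, 273, 1911, 13377, 93639]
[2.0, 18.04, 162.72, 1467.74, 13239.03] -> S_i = 2.00*9.02^i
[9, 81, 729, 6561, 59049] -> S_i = 9*9^i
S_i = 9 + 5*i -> [9, 14, 19, 24, 29]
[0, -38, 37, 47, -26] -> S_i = Random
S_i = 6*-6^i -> [6, -36, 216, -1296, 7776]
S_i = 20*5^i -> [20, 100, 500, 2500, 12500]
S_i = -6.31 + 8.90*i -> [-6.31, 2.59, 11.49, 20.39, 29.29]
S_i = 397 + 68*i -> [397, 465, 533, 601, 669]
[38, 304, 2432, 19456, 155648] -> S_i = 38*8^i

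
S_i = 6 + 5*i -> [6, 11, 16, 21, 26]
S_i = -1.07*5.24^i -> [-1.07, -5.61, -29.38, -153.95, -806.69]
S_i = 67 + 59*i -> [67, 126, 185, 244, 303]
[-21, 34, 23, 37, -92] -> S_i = Random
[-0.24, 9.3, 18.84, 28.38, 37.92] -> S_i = -0.24 + 9.54*i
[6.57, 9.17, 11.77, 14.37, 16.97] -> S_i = 6.57 + 2.60*i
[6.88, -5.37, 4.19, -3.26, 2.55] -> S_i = 6.88*(-0.78)^i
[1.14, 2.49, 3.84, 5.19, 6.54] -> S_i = 1.14 + 1.35*i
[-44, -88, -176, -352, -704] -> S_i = -44*2^i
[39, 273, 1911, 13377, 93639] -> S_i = 39*7^i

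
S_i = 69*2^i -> [69, 138, 276, 552, 1104]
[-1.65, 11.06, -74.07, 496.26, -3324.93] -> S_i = -1.65*(-6.70)^i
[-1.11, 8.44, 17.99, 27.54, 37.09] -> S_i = -1.11 + 9.55*i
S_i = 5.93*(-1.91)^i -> [5.93, -11.33, 21.63, -41.32, 78.92]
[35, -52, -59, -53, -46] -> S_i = Random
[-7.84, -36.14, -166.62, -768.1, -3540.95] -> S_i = -7.84*4.61^i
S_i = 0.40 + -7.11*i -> [0.4, -6.71, -13.82, -20.93, -28.04]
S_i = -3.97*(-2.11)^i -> [-3.97, 8.38, -17.67, 37.29, -78.69]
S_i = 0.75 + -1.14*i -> [0.75, -0.39, -1.53, -2.67, -3.81]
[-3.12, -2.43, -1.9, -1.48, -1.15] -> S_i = -3.12*0.78^i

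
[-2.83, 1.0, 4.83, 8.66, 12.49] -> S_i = -2.83 + 3.83*i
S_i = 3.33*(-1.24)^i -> [3.33, -4.13, 5.12, -6.35, 7.87]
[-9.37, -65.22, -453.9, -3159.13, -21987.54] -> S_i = -9.37*6.96^i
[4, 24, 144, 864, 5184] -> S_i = 4*6^i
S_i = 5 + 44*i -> [5, 49, 93, 137, 181]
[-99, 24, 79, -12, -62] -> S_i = Random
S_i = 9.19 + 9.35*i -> [9.19, 18.54, 27.89, 37.24, 46.59]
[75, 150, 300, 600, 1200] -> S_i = 75*2^i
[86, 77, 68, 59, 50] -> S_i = 86 + -9*i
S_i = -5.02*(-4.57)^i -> [-5.02, 22.94, -104.84, 479.13, -2189.62]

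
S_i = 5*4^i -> [5, 20, 80, 320, 1280]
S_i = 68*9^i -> [68, 612, 5508, 49572, 446148]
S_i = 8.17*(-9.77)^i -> [8.17, -79.82, 779.85, -7619.14, 74438.96]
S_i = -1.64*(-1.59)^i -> [-1.64, 2.61, -4.15, 6.59, -10.48]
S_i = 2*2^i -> [2, 4, 8, 16, 32]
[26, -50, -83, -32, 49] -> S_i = Random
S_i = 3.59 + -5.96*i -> [3.59, -2.37, -8.33, -14.29, -20.25]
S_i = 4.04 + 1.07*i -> [4.04, 5.11, 6.18, 7.25, 8.32]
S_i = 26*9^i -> [26, 234, 2106, 18954, 170586]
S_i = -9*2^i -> [-9, -18, -36, -72, -144]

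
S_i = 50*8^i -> [50, 400, 3200, 25600, 204800]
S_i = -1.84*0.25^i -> [-1.84, -0.46, -0.12, -0.03, -0.01]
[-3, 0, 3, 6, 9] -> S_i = -3 + 3*i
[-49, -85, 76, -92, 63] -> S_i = Random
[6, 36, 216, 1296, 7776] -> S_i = 6*6^i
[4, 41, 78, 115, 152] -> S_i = 4 + 37*i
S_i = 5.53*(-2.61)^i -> [5.53, -14.43, 37.67, -98.32, 256.62]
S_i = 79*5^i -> [79, 395, 1975, 9875, 49375]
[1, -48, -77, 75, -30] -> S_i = Random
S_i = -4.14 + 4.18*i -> [-4.14, 0.04, 4.22, 8.4, 12.58]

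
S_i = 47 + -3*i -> [47, 44, 41, 38, 35]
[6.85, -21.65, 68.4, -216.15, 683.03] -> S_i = 6.85*(-3.16)^i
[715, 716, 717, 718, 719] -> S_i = 715 + 1*i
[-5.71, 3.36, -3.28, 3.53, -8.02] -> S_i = Random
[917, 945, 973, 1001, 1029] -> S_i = 917 + 28*i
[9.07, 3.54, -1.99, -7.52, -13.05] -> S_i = 9.07 + -5.53*i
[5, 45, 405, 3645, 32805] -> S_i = 5*9^i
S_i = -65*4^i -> [-65, -260, -1040, -4160, -16640]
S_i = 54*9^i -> [54, 486, 4374, 39366, 354294]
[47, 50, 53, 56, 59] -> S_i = 47 + 3*i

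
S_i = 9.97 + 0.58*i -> [9.97, 10.55, 11.13, 11.71, 12.29]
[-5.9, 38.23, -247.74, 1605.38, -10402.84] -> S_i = -5.90*(-6.48)^i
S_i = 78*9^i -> [78, 702, 6318, 56862, 511758]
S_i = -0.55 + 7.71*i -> [-0.55, 7.16, 14.87, 22.58, 30.29]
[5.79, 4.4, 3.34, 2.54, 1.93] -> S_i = 5.79*0.76^i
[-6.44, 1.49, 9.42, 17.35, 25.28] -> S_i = -6.44 + 7.93*i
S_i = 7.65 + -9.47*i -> [7.65, -1.82, -11.29, -20.76, -30.23]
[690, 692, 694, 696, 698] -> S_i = 690 + 2*i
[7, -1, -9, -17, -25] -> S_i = 7 + -8*i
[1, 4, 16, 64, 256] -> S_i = 1*4^i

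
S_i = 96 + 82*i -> [96, 178, 260, 342, 424]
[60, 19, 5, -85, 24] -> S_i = Random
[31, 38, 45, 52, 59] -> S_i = 31 + 7*i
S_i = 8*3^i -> [8, 24, 72, 216, 648]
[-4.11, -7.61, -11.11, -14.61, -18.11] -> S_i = -4.11 + -3.50*i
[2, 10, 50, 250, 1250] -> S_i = 2*5^i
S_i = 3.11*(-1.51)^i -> [3.11, -4.7, 7.09, -10.71, 16.17]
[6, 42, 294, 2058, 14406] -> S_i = 6*7^i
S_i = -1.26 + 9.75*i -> [-1.26, 8.49, 18.24, 27.99, 37.74]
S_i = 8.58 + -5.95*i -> [8.58, 2.63, -3.32, -9.27, -15.22]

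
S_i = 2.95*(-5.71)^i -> [2.95, -16.84, 96.18, -549.2, 3135.93]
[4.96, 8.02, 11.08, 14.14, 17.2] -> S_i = 4.96 + 3.06*i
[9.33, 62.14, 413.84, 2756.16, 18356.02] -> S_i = 9.33*6.66^i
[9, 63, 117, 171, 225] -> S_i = 9 + 54*i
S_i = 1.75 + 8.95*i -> [1.75, 10.7, 19.65, 28.6, 37.55]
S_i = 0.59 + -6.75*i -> [0.59, -6.16, -12.91, -19.66, -26.41]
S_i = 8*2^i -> [8, 16, 32, 64, 128]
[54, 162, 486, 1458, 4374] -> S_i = 54*3^i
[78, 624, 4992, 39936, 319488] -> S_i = 78*8^i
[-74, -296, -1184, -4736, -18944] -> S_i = -74*4^i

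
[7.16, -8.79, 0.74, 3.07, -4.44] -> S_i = Random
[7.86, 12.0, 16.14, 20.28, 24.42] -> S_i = 7.86 + 4.14*i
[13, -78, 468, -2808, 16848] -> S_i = 13*-6^i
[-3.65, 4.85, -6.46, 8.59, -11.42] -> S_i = -3.65*(-1.33)^i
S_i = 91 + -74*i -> [91, 17, -57, -131, -205]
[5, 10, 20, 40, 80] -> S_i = 5*2^i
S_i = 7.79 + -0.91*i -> [7.79, 6.88, 5.97, 5.06, 4.15]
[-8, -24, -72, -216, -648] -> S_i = -8*3^i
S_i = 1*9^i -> [1, 9, 81, 729, 6561]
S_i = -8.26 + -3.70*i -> [-8.26, -11.96, -15.66, -19.36, -23.06]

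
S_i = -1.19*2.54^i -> [-1.19, -3.02, -7.68, -19.5, -49.53]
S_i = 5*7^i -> [5, 35, 245, 1715, 12005]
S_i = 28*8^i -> [28, 224, 1792, 14336, 114688]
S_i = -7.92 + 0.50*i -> [-7.92, -7.42, -6.92, -6.42, -5.92]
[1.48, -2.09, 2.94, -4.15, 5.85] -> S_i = 1.48*(-1.41)^i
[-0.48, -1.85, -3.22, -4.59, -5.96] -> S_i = -0.48 + -1.37*i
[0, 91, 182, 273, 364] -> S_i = 0 + 91*i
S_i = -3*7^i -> [-3, -21, -147, -1029, -7203]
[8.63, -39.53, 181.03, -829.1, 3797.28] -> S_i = 8.63*(-4.58)^i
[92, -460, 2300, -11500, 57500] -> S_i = 92*-5^i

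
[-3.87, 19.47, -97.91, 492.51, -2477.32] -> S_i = -3.87*(-5.03)^i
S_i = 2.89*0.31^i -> [2.89, 0.9, 0.28, 0.09, 0.03]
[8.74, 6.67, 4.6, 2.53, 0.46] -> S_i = 8.74 + -2.07*i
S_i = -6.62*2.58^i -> [-6.62, -17.08, -44.07, -113.69, -293.32]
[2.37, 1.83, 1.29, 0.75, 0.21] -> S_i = 2.37 + -0.54*i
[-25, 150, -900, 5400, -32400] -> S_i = -25*-6^i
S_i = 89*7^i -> [89, 623, 4361, 30527, 213689]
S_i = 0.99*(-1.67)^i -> [0.99, -1.65, 2.76, -4.61, 7.7]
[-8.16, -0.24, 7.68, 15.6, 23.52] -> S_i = -8.16 + 7.92*i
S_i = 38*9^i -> [38, 342, 3078, 27702, 249318]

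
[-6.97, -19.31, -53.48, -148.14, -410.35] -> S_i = -6.97*2.77^i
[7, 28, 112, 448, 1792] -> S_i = 7*4^i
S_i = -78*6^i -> [-78, -468, -2808, -16848, -101088]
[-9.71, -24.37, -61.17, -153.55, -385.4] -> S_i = -9.71*2.51^i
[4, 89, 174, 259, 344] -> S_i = 4 + 85*i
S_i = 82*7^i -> [82, 574, 4018, 28126, 196882]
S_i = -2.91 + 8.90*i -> [-2.91, 5.99, 14.89, 23.79, 32.69]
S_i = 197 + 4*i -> [197, 201, 205, 209, 213]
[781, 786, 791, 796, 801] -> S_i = 781 + 5*i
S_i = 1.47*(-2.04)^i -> [1.47, -3.0, 6.12, -12.48, 25.46]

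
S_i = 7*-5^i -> [7, -35, 175, -875, 4375]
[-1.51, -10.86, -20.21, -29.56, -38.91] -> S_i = -1.51 + -9.35*i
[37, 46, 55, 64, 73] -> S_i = 37 + 9*i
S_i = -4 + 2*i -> [-4, -2, 0, 2, 4]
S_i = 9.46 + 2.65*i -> [9.46, 12.11, 14.76, 17.41, 20.06]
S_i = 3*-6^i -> [3, -18, 108, -648, 3888]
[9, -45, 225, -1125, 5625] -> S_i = 9*-5^i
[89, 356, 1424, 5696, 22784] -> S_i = 89*4^i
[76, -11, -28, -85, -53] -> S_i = Random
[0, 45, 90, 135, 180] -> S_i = 0 + 45*i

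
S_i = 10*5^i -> [10, 50, 250, 1250, 6250]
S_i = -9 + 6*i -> [-9, -3, 3, 9, 15]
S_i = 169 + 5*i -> [169, 174, 179, 184, 189]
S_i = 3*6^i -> [3, 18, 108, 648, 3888]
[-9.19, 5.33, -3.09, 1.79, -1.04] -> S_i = -9.19*(-0.58)^i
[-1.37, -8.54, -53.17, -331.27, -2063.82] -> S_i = -1.37*6.23^i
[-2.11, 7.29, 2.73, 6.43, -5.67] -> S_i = Random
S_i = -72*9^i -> [-72, -648, -5832, -52488, -472392]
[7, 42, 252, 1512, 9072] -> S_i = 7*6^i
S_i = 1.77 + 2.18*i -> [1.77, 3.95, 6.13, 8.31, 10.49]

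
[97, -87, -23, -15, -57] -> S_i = Random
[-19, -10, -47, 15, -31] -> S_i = Random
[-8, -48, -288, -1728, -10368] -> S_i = -8*6^i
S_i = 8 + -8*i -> [8, 0, -8, -16, -24]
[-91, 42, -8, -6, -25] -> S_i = Random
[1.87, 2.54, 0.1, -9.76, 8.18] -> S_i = Random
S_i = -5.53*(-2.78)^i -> [-5.53, 15.37, -42.74, 118.81, -330.3]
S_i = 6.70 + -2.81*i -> [6.7, 3.89, 1.08, -1.73, -4.54]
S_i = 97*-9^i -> [97, -873, 7857, -70713, 636417]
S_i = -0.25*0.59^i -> [-0.25, -0.15, -0.09, -0.05, -0.03]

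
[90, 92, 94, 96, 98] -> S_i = 90 + 2*i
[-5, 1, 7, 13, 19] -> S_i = -5 + 6*i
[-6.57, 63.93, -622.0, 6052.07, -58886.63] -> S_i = -6.57*(-9.73)^i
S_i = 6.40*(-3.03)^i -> [6.4, -19.39, 58.76, -178.04, 539.45]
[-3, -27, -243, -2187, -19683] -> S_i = -3*9^i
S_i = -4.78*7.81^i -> [-4.78, -37.33, -291.56, -2277.09, -17784.11]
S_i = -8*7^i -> [-8, -56, -392, -2744, -19208]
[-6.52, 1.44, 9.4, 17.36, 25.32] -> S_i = -6.52 + 7.96*i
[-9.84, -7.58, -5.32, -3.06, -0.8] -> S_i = -9.84 + 2.26*i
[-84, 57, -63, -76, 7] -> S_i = Random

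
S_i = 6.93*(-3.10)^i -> [6.93, -21.48, 66.6, -206.45, 640.0]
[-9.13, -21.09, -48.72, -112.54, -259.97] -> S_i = -9.13*2.31^i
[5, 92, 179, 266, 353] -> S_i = 5 + 87*i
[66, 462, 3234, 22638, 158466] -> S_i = 66*7^i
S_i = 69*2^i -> [69, 138, 276, 552, 1104]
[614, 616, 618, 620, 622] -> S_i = 614 + 2*i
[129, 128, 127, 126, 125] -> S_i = 129 + -1*i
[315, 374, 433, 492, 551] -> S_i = 315 + 59*i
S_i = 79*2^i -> [79, 158, 316, 632, 1264]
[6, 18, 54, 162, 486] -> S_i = 6*3^i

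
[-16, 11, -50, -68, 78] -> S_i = Random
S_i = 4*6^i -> [4, 24, 144, 864, 5184]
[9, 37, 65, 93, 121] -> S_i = 9 + 28*i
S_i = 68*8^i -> [68, 544, 4352, 34816, 278528]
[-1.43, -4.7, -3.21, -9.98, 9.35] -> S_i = Random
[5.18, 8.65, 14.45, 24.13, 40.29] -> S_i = 5.18*1.67^i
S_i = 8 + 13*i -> [8, 21, 34, 47, 60]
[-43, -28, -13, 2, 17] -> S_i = -43 + 15*i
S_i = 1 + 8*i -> [1, 9, 17, 25, 33]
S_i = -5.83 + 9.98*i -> [-5.83, 4.15, 14.13, 24.11, 34.09]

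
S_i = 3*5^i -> [3, 15, 75, 375, 1875]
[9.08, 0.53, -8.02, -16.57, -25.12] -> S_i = 9.08 + -8.55*i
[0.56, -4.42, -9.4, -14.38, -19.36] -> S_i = 0.56 + -4.98*i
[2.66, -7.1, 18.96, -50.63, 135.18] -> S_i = 2.66*(-2.67)^i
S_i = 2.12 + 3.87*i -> [2.12, 5.99, 9.86, 13.73, 17.6]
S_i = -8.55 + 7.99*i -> [-8.55, -0.56, 7.43, 15.42, 23.41]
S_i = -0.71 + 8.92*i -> [-0.71, 8.21, 17.13, 26.05, 34.97]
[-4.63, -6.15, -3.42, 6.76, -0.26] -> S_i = Random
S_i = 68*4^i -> [68, 272, 1088, 4352, 17408]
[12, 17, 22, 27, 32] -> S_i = 12 + 5*i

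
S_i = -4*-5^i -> [-4, 20, -100, 500, -2500]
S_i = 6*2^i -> [6, 12, 24, 48, 96]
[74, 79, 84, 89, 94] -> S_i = 74 + 5*i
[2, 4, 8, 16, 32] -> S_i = 2*2^i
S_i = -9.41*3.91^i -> [-9.41, -36.79, -143.86, -562.5, -2199.36]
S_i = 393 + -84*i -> [393, 309, 225, 141, 57]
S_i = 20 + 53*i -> [20, 73, 126, 179, 232]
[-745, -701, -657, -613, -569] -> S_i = -745 + 44*i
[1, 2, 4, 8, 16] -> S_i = 1*2^i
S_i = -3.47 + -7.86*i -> [-3.47, -11.33, -19.19, -27.05, -34.91]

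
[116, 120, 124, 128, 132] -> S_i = 116 + 4*i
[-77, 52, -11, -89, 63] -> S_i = Random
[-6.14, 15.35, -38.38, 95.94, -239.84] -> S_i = -6.14*(-2.50)^i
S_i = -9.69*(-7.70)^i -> [-9.69, 74.61, -574.52, 4423.8, -34063.3]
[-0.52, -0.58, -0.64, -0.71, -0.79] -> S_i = -0.52*1.11^i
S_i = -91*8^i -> [-91, -728, -5824, -46592, -372736]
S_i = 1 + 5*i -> [1, 6, 11, 16, 21]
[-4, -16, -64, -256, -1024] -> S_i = -4*4^i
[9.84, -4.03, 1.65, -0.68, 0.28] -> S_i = 9.84*(-0.41)^i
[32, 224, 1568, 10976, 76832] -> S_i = 32*7^i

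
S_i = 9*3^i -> [9, 27, 81, 243, 729]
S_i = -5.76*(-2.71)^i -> [-5.76, 15.61, -42.3, 114.64, -310.67]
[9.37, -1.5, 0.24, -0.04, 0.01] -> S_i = 9.37*(-0.16)^i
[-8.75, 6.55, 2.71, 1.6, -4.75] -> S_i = Random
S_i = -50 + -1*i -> [-50, -51, -52, -53, -54]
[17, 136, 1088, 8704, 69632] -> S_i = 17*8^i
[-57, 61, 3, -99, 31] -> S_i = Random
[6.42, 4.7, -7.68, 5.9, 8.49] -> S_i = Random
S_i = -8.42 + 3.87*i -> [-8.42, -4.55, -0.68, 3.19, 7.06]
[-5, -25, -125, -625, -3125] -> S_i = -5*5^i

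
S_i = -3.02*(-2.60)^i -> [-3.02, 7.85, -20.42, 53.08, -138.01]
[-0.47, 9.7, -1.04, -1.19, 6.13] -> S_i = Random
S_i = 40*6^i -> [40, 240, 1440, 8640, 51840]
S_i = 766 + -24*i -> [766, 742, 718, 694, 670]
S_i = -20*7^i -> [-20, -140, -980, -6860, -48020]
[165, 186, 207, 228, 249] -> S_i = 165 + 21*i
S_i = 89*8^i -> [89, 712, 5696, 45568, 364544]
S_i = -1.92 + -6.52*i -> [-1.92, -8.44, -14.96, -21.48, -28.0]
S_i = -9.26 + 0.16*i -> [-9.26, -9.1, -8.94, -8.78, -8.62]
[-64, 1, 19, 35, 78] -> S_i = Random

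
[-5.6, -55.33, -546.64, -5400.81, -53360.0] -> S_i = -5.60*9.88^i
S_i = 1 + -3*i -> [1, -2, -5, -8, -11]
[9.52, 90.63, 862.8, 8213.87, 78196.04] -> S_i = 9.52*9.52^i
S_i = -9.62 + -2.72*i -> [-9.62, -12.34, -15.06, -17.78, -20.5]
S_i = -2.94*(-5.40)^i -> [-2.94, 15.88, -85.73, 462.94, -2499.9]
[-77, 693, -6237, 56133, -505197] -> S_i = -77*-9^i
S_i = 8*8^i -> [8, 64, 512, 4096, 32768]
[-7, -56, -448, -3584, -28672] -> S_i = -7*8^i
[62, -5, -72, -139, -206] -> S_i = 62 + -67*i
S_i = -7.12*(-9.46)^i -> [-7.12, 67.36, -637.18, 6027.72, -57022.27]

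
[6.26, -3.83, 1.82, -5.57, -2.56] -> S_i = Random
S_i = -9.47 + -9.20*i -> [-9.47, -18.67, -27.87, -37.07, -46.27]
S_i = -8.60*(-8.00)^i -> [-8.6, 68.8, -550.4, 4403.2, -35225.6]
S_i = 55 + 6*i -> [55, 61, 67, 73, 79]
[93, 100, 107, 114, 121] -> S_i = 93 + 7*i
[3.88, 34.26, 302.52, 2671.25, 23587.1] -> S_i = 3.88*8.83^i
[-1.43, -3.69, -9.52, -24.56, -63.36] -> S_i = -1.43*2.58^i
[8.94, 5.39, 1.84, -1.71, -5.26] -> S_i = 8.94 + -3.55*i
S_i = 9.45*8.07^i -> [9.45, 76.26, 615.43, 4966.52, 40079.84]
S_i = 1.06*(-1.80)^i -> [1.06, -1.91, 3.43, -6.18, 11.13]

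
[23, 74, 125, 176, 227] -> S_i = 23 + 51*i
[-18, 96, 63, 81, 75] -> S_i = Random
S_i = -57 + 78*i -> [-57, 21, 99, 177, 255]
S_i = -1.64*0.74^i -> [-1.64, -1.21, -0.9, -0.66, -0.49]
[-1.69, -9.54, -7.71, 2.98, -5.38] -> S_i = Random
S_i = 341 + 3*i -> [341, 344, 347, 350, 353]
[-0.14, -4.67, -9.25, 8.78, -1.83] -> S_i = Random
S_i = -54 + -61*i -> [-54, -115, -176, -237, -298]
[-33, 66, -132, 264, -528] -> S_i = -33*-2^i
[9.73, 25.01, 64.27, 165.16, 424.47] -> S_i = 9.73*2.57^i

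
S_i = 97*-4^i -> [97, -388, 1552, -6208, 24832]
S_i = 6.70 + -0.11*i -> [6.7, 6.59, 6.48, 6.37, 6.26]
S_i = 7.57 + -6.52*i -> [7.57, 1.05, -5.47, -11.99, -18.51]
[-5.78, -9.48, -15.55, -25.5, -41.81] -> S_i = -5.78*1.64^i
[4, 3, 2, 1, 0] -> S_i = 4 + -1*i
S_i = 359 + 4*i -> [359, 363, 367, 371, 375]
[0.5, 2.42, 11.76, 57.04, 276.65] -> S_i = 0.50*4.85^i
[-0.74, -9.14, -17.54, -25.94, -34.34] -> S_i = -0.74 + -8.40*i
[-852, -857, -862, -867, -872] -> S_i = -852 + -5*i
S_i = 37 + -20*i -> [37, 17, -3, -23, -43]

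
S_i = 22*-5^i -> [22, -110, 550, -2750, 13750]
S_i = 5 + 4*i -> [5, 9, 13, 17, 21]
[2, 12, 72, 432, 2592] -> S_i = 2*6^i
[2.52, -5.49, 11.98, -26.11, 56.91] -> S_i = 2.52*(-2.18)^i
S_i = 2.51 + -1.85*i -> [2.51, 0.66, -1.19, -3.04, -4.89]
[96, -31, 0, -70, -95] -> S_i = Random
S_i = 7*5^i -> [7, 35, 175, 875, 4375]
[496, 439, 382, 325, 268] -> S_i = 496 + -57*i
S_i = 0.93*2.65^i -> [0.93, 2.46, 6.53, 17.31, 45.86]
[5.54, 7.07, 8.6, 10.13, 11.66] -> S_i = 5.54 + 1.53*i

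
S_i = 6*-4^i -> [6, -24, 96, -384, 1536]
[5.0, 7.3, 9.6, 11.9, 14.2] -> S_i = 5.00 + 2.30*i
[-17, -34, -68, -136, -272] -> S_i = -17*2^i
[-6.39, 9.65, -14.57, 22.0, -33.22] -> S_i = -6.39*(-1.51)^i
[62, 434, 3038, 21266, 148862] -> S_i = 62*7^i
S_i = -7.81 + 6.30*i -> [-7.81, -1.51, 4.79, 11.09, 17.39]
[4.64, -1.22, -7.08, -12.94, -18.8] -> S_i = 4.64 + -5.86*i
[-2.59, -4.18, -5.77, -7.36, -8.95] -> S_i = -2.59 + -1.59*i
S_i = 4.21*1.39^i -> [4.21, 5.85, 8.13, 11.31, 15.72]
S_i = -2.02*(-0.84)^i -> [-2.02, 1.7, -1.43, 1.2, -1.01]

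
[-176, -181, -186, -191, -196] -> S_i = -176 + -5*i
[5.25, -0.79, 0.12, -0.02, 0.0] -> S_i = 5.25*(-0.15)^i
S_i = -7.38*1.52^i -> [-7.38, -11.22, -17.05, -25.92, -39.39]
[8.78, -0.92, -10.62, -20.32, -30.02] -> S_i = 8.78 + -9.70*i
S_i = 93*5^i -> [93, 465, 2325, 11625, 58125]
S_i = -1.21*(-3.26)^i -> [-1.21, 3.94, -12.86, 41.92, -136.66]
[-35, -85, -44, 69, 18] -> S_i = Random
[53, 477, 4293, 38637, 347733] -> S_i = 53*9^i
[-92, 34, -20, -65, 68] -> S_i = Random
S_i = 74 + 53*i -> [74, 127, 180, 233, 286]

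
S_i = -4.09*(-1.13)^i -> [-4.09, 4.62, -5.22, 5.9, -6.67]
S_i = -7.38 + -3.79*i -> [-7.38, -11.17, -14.96, -18.75, -22.54]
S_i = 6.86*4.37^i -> [6.86, 29.98, 131.0, 572.49, 2501.78]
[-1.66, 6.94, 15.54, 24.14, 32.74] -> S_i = -1.66 + 8.60*i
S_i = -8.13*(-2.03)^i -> [-8.13, 16.5, -33.5, 68.01, -138.06]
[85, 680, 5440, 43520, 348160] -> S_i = 85*8^i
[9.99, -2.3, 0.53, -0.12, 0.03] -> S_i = 9.99*(-0.23)^i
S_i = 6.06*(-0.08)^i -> [6.06, -0.48, 0.04, -0.0, 0.0]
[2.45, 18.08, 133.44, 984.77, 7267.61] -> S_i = 2.45*7.38^i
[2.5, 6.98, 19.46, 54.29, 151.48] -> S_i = 2.50*2.79^i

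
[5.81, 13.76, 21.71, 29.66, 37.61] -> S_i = 5.81 + 7.95*i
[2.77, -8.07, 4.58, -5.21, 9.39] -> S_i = Random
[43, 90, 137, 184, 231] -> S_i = 43 + 47*i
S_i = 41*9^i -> [41, 369, 3321, 29889, 269001]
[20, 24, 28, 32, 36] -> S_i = 20 + 4*i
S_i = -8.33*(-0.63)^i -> [-8.33, 5.25, -3.31, 2.08, -1.31]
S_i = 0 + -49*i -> [0, -49, -98, -147, -196]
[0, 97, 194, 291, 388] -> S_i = 0 + 97*i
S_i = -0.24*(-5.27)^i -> [-0.24, 1.26, -6.67, 35.13, -185.12]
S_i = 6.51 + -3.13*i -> [6.51, 3.38, 0.25, -2.88, -6.01]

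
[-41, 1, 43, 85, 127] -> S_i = -41 + 42*i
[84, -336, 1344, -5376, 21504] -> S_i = 84*-4^i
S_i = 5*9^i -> [5, 45, 405, 3645, 32805]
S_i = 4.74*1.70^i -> [4.74, 8.06, 13.7, 23.29, 39.59]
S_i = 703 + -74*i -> [703, 629, 555, 481, 407]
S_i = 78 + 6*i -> [78, 84, 90, 96, 102]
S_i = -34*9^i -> [-34, -306, -2754, -24786, -223074]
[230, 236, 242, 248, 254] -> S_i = 230 + 6*i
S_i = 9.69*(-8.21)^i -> [9.69, -79.55, 653.15, -5362.33, 44024.7]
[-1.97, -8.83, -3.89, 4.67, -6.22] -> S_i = Random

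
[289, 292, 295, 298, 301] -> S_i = 289 + 3*i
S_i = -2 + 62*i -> [-2, 60, 122, 184, 246]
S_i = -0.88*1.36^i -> [-0.88, -1.2, -1.63, -2.21, -3.01]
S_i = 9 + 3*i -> [9, 12, 15, 18, 21]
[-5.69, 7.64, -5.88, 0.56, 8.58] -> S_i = Random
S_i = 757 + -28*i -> [757, 729, 701, 673, 645]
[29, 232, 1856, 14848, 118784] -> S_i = 29*8^i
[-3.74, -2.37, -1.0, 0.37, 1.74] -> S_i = -3.74 + 1.37*i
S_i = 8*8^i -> [8, 64, 512, 4096, 32768]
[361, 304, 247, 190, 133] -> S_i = 361 + -57*i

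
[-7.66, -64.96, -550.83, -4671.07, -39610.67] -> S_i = -7.66*8.48^i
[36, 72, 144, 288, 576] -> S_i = 36*2^i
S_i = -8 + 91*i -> [-8, 83, 174, 265, 356]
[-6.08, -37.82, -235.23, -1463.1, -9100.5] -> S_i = -6.08*6.22^i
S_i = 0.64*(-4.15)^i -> [0.64, -2.66, 11.02, -45.74, 189.83]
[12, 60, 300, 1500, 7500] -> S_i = 12*5^i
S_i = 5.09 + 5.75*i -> [5.09, 10.84, 16.59, 22.34, 28.09]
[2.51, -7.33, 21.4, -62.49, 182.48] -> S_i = 2.51*(-2.92)^i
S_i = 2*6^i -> [2, 12, 72, 432, 2592]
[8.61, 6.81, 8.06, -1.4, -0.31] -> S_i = Random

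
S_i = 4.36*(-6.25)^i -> [4.36, -27.25, 170.31, -1064.45, 6652.83]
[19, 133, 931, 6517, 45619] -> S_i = 19*7^i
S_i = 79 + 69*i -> [79, 148, 217, 286, 355]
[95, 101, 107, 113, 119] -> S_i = 95 + 6*i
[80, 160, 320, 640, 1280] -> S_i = 80*2^i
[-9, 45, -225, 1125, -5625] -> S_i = -9*-5^i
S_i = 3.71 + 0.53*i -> [3.71, 4.24, 4.77, 5.3, 5.83]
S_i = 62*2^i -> [62, 124, 248, 496, 992]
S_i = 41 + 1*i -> [41, 42, 43, 44, 45]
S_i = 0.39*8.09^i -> [0.39, 3.16, 25.52, 206.5, 1670.55]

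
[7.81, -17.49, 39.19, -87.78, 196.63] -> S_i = 7.81*(-2.24)^i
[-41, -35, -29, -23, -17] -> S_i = -41 + 6*i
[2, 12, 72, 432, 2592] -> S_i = 2*6^i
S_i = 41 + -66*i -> [41, -25, -91, -157, -223]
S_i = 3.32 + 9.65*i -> [3.32, 12.97, 22.62, 32.27, 41.92]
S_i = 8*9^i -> [8, 72, 648, 5832, 52488]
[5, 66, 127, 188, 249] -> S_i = 5 + 61*i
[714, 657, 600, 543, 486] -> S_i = 714 + -57*i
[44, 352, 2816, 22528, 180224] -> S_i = 44*8^i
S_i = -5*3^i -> [-5, -15, -45, -135, -405]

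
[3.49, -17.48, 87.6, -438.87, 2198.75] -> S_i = 3.49*(-5.01)^i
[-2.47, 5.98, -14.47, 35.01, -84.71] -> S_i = -2.47*(-2.42)^i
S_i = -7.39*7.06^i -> [-7.39, -52.17, -368.34, -2600.51, -18359.6]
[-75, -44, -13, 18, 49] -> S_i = -75 + 31*i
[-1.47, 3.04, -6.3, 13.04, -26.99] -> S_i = -1.47*(-2.07)^i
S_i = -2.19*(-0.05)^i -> [-2.19, 0.11, -0.01, 0.0, -0.0]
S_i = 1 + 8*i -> [1, 9, 17, 25, 33]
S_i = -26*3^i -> [-26, -78, -234, -702, -2106]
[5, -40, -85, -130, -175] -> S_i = 5 + -45*i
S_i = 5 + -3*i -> [5, 2, -1, -4, -7]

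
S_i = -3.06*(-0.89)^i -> [-3.06, 2.72, -2.42, 2.16, -1.92]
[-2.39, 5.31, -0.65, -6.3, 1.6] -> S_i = Random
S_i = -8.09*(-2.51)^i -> [-8.09, 20.31, -50.97, 127.93, -321.1]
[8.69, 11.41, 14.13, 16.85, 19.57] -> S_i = 8.69 + 2.72*i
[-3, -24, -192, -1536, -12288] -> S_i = -3*8^i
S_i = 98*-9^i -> [98, -882, 7938, -71442, 642978]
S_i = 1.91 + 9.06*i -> [1.91, 10.97, 20.03, 29.09, 38.15]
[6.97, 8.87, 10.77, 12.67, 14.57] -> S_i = 6.97 + 1.90*i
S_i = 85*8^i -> [85, 680, 5440, 43520, 348160]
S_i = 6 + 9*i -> [6, 15, 24, 33, 42]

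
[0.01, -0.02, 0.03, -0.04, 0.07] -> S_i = 0.01*(-1.63)^i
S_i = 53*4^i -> [53, 212, 848, 3392, 13568]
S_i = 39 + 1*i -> [39, 40, 41, 42, 43]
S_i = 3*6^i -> [3, 18, 108, 648, 3888]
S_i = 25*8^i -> [25, 200, 1600, 12800, 102400]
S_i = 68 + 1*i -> [68, 69, 70, 71, 72]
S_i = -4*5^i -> [-4, -20, -100, -500, -2500]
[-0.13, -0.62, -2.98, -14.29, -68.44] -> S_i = -0.13*4.79^i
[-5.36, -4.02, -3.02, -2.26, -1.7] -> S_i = -5.36*0.75^i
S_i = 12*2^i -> [12, 24, 48, 96, 192]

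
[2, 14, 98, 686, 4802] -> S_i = 2*7^i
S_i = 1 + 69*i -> [1, 70, 139, 208, 277]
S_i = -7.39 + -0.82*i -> [-7.39, -8.21, -9.03, -9.85, -10.67]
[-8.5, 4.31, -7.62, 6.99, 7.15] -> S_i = Random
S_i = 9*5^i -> [9, 45, 225, 1125, 5625]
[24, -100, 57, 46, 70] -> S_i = Random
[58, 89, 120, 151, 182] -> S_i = 58 + 31*i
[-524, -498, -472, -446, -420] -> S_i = -524 + 26*i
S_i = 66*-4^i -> [66, -264, 1056, -4224, 16896]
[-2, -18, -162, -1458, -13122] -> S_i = -2*9^i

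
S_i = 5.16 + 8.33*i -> [5.16, 13.49, 21.82, 30.15, 38.48]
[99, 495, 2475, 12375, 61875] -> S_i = 99*5^i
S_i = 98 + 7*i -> [98, 105, 112, 119, 126]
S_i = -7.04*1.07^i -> [-7.04, -7.53, -8.06, -8.62, -9.23]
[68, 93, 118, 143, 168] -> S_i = 68 + 25*i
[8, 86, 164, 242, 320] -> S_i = 8 + 78*i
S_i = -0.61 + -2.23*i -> [-0.61, -2.84, -5.07, -7.3, -9.53]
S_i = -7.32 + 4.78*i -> [-7.32, -2.54, 2.24, 7.02, 11.8]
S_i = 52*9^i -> [52, 468, 4212, 37908, 341172]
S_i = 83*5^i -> [83, 415, 2075, 10375, 51875]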